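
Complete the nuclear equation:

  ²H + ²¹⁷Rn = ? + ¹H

Rn-218

Conserve mass number: 2 + 217 = A + 1, so A = 218.
Conserve atomic number: 1 + 86 = Z + 1, so Z = 86.
Z = 86 is radon, so the species is ²¹⁸Rn.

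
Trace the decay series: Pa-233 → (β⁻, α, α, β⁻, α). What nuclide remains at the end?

Start: (A, Z) = (233, 91).
After β⁻: (233, 92).
After α: (229, 90).
After α: (225, 88).
After β⁻: (225, 89).
After α: (221, 87).
Z = 87 is francium.

Fr-221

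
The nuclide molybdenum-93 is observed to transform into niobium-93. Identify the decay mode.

ΔA = 93 − 93 = 0; ΔZ = 41 − 42 = -1.
A is unchanged and Z drops by 1 — a proton has become a neutron (β⁺ emission or electron capture).

beta-plus decay or electron capture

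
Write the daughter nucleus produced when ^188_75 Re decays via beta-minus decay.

Beta-minus decay: mass number changes by +0, atomic number by +1.
A: 188 = 188; Z: 75 + 1 = 76.
Z = 76 is osmium, so the daughter is ^188_76 Os.

Os-188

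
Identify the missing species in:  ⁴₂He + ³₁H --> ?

Conserve mass number: 4 + 3 = A, so A = 7.
Conserve atomic number: 2 + 1 = Z, so Z = 3.
Z = 3 is lithium, so the species is ⁷₃Li.

Li-7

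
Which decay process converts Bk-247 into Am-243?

alpha decay

ΔA = 243 − 247 = -4; ΔZ = 95 − 97 = -2.
A drops by 4 and Z drops by 2 — the signature of alpha emission.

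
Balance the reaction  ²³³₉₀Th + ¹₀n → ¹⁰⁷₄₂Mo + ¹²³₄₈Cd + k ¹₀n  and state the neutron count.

Conserve mass number: 234 = 107 + 123 + k, so k = 234 − 230 = 4.
Check atomic number: 90 = 42 + 48 + 0 = 90. ✓

4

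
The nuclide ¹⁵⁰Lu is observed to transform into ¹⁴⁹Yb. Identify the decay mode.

proton emission

ΔA = 149 − 150 = -1; ΔZ = 70 − 71 = -1.
A drops by 1 and Z drops by 1 — a proton was emitted.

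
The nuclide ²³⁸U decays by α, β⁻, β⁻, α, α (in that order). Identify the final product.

Start: (A, Z) = (238, 92).
After α: (234, 90).
After β⁻: (234, 91).
After β⁻: (234, 92).
After α: (230, 90).
After α: (226, 88).
Z = 88 is radium.

Ra-226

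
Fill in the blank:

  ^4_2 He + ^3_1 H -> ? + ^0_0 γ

Conserve mass number: 4 + 3 = A + 0, so A = 7.
Conserve atomic number: 2 + 1 = Z + 0, so Z = 3.
Z = 3 is lithium, so the species is ^7_3 Li.

Li-7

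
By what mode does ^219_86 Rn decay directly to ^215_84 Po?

ΔA = 215 − 219 = -4; ΔZ = 84 − 86 = -2.
A drops by 4 and Z drops by 2 — the signature of alpha emission.

alpha decay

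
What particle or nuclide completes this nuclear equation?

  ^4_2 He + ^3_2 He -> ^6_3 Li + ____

proton

Conserve mass number: 4 + 3 = 6 + A, so A = 1.
Conserve atomic number: 2 + 2 = 3 + Z, so Z = 1.
A = 1 and Z = 1 is ^1_1 H — a proton.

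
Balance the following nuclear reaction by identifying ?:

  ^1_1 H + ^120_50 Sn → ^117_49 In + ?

alpha particle

Conserve mass number: 1 + 120 = 117 + A, so A = 4.
Conserve atomic number: 1 + 50 = 49 + Z, so Z = 2.
A = 4 and Z = 2 is ^4_2 He — an alpha particle.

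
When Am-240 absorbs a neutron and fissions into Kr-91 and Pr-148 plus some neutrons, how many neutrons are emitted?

2

Conserve mass number: 241 = 91 + 148 + k, so k = 241 − 239 = 2.
Check atomic number: 95 = 36 + 59 + 0 = 95. ✓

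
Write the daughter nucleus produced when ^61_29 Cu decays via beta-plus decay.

Beta-plus decay: mass number changes by +0, atomic number by -1.
A: 61 = 61; Z: 29 − 1 = 28.
Z = 28 is nickel, so the daughter is ^61_28 Ni.

Ni-61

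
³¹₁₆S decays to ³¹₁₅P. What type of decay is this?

beta-plus decay or electron capture

ΔA = 31 − 31 = 0; ΔZ = 15 − 16 = -1.
A is unchanged and Z drops by 1 — a proton has become a neutron (β⁺ emission or electron capture).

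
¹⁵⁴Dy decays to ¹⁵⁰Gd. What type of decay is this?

alpha decay

ΔA = 150 − 154 = -4; ΔZ = 64 − 66 = -2.
A drops by 4 and Z drops by 2 — the signature of alpha emission.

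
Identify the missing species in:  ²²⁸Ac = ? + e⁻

Th-228

Conserve mass number: 228 = A + 0, so A = 228.
Conserve atomic number: 89 = Z − 1, so Z = 90.
Z = 90 is thorium, so the species is ²²⁸Th.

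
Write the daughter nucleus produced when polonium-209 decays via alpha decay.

Alpha decay: mass number changes by -4, atomic number by -2.
A: 209 − 4 = 205; Z: 84 − 2 = 82.
Z = 82 is lead, so the daughter is lead-205.

Pb-205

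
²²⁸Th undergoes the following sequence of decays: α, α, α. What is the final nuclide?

Po-216

Start: (A, Z) = (228, 90).
After α: (224, 88).
After α: (220, 86).
After α: (216, 84).
Z = 84 is polonium.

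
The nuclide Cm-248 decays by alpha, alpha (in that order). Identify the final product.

Start: (A, Z) = (248, 96).
After α: (244, 94).
After α: (240, 92).
Z = 92 is uranium.

U-240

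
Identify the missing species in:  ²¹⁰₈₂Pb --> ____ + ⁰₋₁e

Conserve mass number: 210 = A + 0, so A = 210.
Conserve atomic number: 82 = Z − 1, so Z = 83.
Z = 83 is bismuth, so the species is ²¹⁰₈₃Bi.

Bi-210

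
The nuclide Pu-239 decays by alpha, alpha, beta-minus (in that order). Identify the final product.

Start: (A, Z) = (239, 94).
After α: (235, 92).
After α: (231, 90).
After β⁻: (231, 91).
Z = 91 is protactinium.

Pa-231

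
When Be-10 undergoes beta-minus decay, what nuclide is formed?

B-10

Beta-minus decay: mass number changes by +0, atomic number by +1.
A: 10 = 10; Z: 4 + 1 = 5.
Z = 5 is boron, so the daughter is B-10.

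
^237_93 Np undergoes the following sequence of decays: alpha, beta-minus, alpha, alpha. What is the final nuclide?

Start: (A, Z) = (237, 93).
After α: (233, 91).
After β⁻: (233, 92).
After α: (229, 90).
After α: (225, 88).
Z = 88 is radium.

Ra-225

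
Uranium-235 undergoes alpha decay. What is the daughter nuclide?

Alpha decay: mass number changes by -4, atomic number by -2.
A: 235 − 4 = 231; Z: 92 − 2 = 90.
Z = 90 is thorium, so the daughter is thorium-231.

Th-231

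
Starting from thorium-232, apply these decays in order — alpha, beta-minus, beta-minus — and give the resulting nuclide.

Th-228

Start: (A, Z) = (232, 90).
After α: (228, 88).
After β⁻: (228, 89).
After β⁻: (228, 90).
Z = 90 is thorium.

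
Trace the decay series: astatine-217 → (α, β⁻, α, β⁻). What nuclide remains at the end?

Start: (A, Z) = (217, 85).
After α: (213, 83).
After β⁻: (213, 84).
After α: (209, 82).
After β⁻: (209, 83).
Z = 83 is bismuth.

Bi-209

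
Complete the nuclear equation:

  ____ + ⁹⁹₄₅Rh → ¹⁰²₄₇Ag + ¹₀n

alpha particle

Conserve mass number: A + 99 = 102 + 1, so A = 4.
Conserve atomic number: Z + 45 = 47 + 0, so Z = 2.
A = 4 and Z = 2 is ⁴₂He — an alpha particle.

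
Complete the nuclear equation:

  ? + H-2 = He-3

Conserve mass number: A + 2 = 3, so A = 1.
Conserve atomic number: Z + 1 = 2, so Z = 1.
A = 1 and Z = 1 is H-1 — a proton.

proton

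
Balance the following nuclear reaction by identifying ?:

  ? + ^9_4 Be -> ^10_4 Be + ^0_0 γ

Conserve mass number: A + 9 = 10 + 0, so A = 1.
Conserve atomic number: Z + 4 = 4 + 0, so Z = 0.
A = 1 and Z = 0 is ^1_0 n — a neutron.

neutron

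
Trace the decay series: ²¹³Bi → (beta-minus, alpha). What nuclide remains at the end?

Pb-209

Start: (A, Z) = (213, 83).
After β⁻: (213, 84).
After α: (209, 82).
Z = 82 is lead.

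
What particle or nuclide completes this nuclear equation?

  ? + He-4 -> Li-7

triton

Conserve mass number: A + 4 = 7, so A = 3.
Conserve atomic number: Z + 2 = 3, so Z = 1.
A = 3 and Z = 1 is H-3 — a triton.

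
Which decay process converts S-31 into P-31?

beta-plus decay or electron capture

ΔA = 31 − 31 = 0; ΔZ = 15 − 16 = -1.
A is unchanged and Z drops by 1 — a proton has become a neutron (β⁺ emission or electron capture).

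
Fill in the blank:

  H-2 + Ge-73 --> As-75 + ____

Conserve mass number: 2 + 73 = 75 + A, so A = 0.
Conserve atomic number: 1 + 32 = 33 + Z, so Z = 0.
A = 0 and Z = 0 is γ — a gamma ray.

gamma ray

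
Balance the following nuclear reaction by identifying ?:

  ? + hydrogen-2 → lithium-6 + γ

alpha particle

Conserve mass number: A + 2 = 6 + 0, so A = 4.
Conserve atomic number: Z + 1 = 3 + 0, so Z = 2.
A = 4 and Z = 2 is helium-4 — an alpha particle.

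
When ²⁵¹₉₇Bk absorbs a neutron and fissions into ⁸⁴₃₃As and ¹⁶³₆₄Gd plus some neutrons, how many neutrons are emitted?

5

Conserve mass number: 252 = 84 + 163 + k, so k = 252 − 247 = 5.
Check atomic number: 97 = 33 + 64 + 0 = 97. ✓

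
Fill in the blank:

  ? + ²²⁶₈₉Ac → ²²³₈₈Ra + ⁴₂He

proton

Conserve mass number: A + 226 = 223 + 4, so A = 1.
Conserve atomic number: Z + 89 = 88 + 2, so Z = 1.
A = 1 and Z = 1 is ¹₁H — a proton.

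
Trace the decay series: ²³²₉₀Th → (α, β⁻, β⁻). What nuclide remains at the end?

Start: (A, Z) = (232, 90).
After α: (228, 88).
After β⁻: (228, 89).
After β⁻: (228, 90).
Z = 90 is thorium.

Th-228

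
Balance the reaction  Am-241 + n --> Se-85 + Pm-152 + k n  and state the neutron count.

5

Conserve mass number: 242 = 85 + 152 + k, so k = 242 − 237 = 5.
Check atomic number: 95 = 34 + 61 + 0 = 95. ✓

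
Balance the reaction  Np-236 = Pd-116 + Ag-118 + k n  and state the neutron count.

2

Conserve mass number: 236 = 116 + 118 + k, so k = 236 − 234 = 2.
Check atomic number: 93 = 46 + 47 + 0 = 93. ✓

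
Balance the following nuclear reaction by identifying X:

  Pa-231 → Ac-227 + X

alpha particle

Conserve mass number: 231 = 227 + A, so A = 4.
Conserve atomic number: 91 = 89 + Z, so Z = 2.
A = 4 and Z = 2 is He-4 — an alpha particle.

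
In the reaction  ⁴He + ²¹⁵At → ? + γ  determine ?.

Conserve mass number: 4 + 215 = A + 0, so A = 219.
Conserve atomic number: 2 + 85 = Z + 0, so Z = 87.
Z = 87 is francium, so the species is ²¹⁹Fr.

Fr-219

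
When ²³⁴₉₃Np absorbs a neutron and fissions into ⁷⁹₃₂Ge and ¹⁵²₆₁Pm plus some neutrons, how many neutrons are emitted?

4

Conserve mass number: 235 = 79 + 152 + k, so k = 235 − 231 = 4.
Check atomic number: 93 = 32 + 61 + 0 = 93. ✓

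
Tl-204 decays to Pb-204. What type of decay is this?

beta-minus decay

ΔA = 204 − 204 = 0; ΔZ = 82 − 81 = +1.
A is unchanged and Z rises by 1 — a neutron has become a proton (β⁻ decay).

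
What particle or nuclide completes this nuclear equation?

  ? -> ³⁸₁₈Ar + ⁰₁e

K-38

Conserve mass number: A = 38 + 0, so A = 38.
Conserve atomic number: Z = 18 + 1, so Z = 19.
Z = 19 is potassium, so the species is ³⁸₁₉K.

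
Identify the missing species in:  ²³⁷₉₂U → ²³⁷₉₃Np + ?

beta-minus particle

Conserve mass number: 237 = 237 + A, so A = 0.
Conserve atomic number: 92 = 93 + Z, so Z = -1.
A = 0 and Z = -1 is ⁰₋₁e — a beta-minus particle.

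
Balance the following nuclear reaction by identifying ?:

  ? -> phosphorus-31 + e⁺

S-31

Conserve mass number: A = 31 + 0, so A = 31.
Conserve atomic number: Z = 15 + 1, so Z = 16.
Z = 16 is sulfur, so the species is sulfur-31.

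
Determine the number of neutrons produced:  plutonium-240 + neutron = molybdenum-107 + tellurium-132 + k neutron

Conserve mass number: 241 = 107 + 132 + k, so k = 241 − 239 = 2.
Check atomic number: 94 = 42 + 52 + 0 = 94. ✓

2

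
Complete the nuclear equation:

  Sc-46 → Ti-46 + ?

Conserve mass number: 46 = 46 + A, so A = 0.
Conserve atomic number: 21 = 22 + Z, so Z = -1.
A = 0 and Z = -1 is e⁻ — a beta-minus particle.

beta-minus particle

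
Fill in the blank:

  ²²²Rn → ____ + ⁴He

Conserve mass number: 222 = A + 4, so A = 218.
Conserve atomic number: 86 = Z + 2, so Z = 84.
Z = 84 is polonium, so the species is ²¹⁸Po.

Po-218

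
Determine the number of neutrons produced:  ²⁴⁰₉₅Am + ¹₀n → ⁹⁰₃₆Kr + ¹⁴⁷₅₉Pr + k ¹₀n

Conserve mass number: 241 = 90 + 147 + k, so k = 241 − 237 = 4.
Check atomic number: 95 = 36 + 59 + 0 = 95. ✓

4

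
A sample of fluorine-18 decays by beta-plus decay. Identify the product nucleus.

Beta-plus decay: mass number changes by +0, atomic number by -1.
A: 18 = 18; Z: 9 − 1 = 8.
Z = 8 is oxygen, so the daughter is oxygen-18.

O-18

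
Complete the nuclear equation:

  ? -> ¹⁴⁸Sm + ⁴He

Gd-152

Conserve mass number: A = 148 + 4, so A = 152.
Conserve atomic number: Z = 62 + 2, so Z = 64.
Z = 64 is gadolinium, so the species is ¹⁵²Gd.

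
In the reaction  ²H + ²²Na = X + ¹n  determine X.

Mg-23

Conserve mass number: 2 + 22 = A + 1, so A = 23.
Conserve atomic number: 1 + 11 = Z + 0, so Z = 12.
Z = 12 is magnesium, so the species is ²³Mg.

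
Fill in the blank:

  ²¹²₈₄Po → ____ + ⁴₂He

Conserve mass number: 212 = A + 4, so A = 208.
Conserve atomic number: 84 = Z + 2, so Z = 82.
Z = 82 is lead, so the species is ²⁰⁸₈₂Pb.

Pb-208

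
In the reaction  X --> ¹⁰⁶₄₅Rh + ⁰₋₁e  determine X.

Conserve mass number: A = 106 + 0, so A = 106.
Conserve atomic number: Z = 45 − 1, so Z = 44.
Z = 44 is ruthenium, so the species is ¹⁰⁶₄₄Ru.

Ru-106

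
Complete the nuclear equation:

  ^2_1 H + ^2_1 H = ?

Conserve mass number: 2 + 2 = A, so A = 4.
Conserve atomic number: 1 + 1 = Z, so Z = 2.
A = 4 and Z = 2 is ^4_2 He — an alpha particle.

He-4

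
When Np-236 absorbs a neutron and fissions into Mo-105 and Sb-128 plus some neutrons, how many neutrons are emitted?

Conserve mass number: 237 = 105 + 128 + k, so k = 237 − 233 = 4.
Check atomic number: 93 = 42 + 51 + 0 = 93. ✓

4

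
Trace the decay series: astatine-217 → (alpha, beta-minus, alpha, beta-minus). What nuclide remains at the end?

Bi-209

Start: (A, Z) = (217, 85).
After α: (213, 83).
After β⁻: (213, 84).
After α: (209, 82).
After β⁻: (209, 83).
Z = 83 is bismuth.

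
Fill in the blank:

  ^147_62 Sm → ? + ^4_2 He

Conserve mass number: 147 = A + 4, so A = 143.
Conserve atomic number: 62 = Z + 2, so Z = 60.
Z = 60 is neodymium, so the species is ^143_60 Nd.

Nd-143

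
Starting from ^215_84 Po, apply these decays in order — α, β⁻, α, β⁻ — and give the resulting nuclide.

Pb-207

Start: (A, Z) = (215, 84).
After α: (211, 82).
After β⁻: (211, 83).
After α: (207, 81).
After β⁻: (207, 82).
Z = 82 is lead.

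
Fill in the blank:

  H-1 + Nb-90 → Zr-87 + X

Conserve mass number: 1 + 90 = 87 + A, so A = 4.
Conserve atomic number: 1 + 41 = 40 + Z, so Z = 2.
A = 4 and Z = 2 is He-4 — an alpha particle.

alpha particle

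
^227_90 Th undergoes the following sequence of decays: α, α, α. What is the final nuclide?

Po-215

Start: (A, Z) = (227, 90).
After α: (223, 88).
After α: (219, 86).
After α: (215, 84).
Z = 84 is polonium.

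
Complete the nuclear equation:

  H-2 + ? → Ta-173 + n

Conserve mass number: 2 + A = 173 + 1, so A = 172.
Conserve atomic number: 1 + Z = 73 + 0, so Z = 72.
Z = 72 is hafnium, so the species is Hf-172.

Hf-172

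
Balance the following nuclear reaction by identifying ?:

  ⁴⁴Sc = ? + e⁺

Ca-44

Conserve mass number: 44 = A + 0, so A = 44.
Conserve atomic number: 21 = Z + 1, so Z = 20.
Z = 20 is calcium, so the species is ⁴⁴Ca.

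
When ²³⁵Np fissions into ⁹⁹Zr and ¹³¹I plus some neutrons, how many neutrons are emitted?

5

Conserve mass number: 235 = 99 + 131 + k, so k = 235 − 230 = 5.
Check atomic number: 93 = 40 + 53 + 0 = 93. ✓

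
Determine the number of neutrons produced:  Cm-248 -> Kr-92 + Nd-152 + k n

4

Conserve mass number: 248 = 92 + 152 + k, so k = 248 − 244 = 4.
Check atomic number: 96 = 36 + 60 + 0 = 96. ✓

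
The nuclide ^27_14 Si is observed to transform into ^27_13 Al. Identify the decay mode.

beta-plus decay or electron capture

ΔA = 27 − 27 = 0; ΔZ = 13 − 14 = -1.
A is unchanged and Z drops by 1 — a proton has become a neutron (β⁺ emission or electron capture).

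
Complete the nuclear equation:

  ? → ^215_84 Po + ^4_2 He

Rn-219

Conserve mass number: A = 215 + 4, so A = 219.
Conserve atomic number: Z = 84 + 2, so Z = 86.
Z = 86 is radon, so the species is ^219_86 Rn.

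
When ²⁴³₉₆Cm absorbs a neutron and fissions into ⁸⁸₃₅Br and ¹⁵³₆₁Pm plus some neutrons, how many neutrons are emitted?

Conserve mass number: 244 = 88 + 153 + k, so k = 244 − 241 = 3.
Check atomic number: 96 = 35 + 61 + 0 = 96. ✓

3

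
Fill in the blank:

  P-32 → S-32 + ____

beta-minus particle

Conserve mass number: 32 = 32 + A, so A = 0.
Conserve atomic number: 15 = 16 + Z, so Z = -1.
A = 0 and Z = -1 is e⁻ — a beta-minus particle.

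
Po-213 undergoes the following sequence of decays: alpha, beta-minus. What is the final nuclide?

Start: (A, Z) = (213, 84).
After α: (209, 82).
After β⁻: (209, 83).
Z = 83 is bismuth.

Bi-209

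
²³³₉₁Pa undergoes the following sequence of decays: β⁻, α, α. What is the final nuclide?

Ra-225

Start: (A, Z) = (233, 91).
After β⁻: (233, 92).
After α: (229, 90).
After α: (225, 88).
Z = 88 is radium.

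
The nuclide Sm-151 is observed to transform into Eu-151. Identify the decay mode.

beta-minus decay

ΔA = 151 − 151 = 0; ΔZ = 63 − 62 = +1.
A is unchanged and Z rises by 1 — a neutron has become a proton (β⁻ decay).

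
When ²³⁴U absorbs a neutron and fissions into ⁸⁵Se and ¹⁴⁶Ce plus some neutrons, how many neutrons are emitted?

Conserve mass number: 235 = 85 + 146 + k, so k = 235 − 231 = 4.
Check atomic number: 92 = 34 + 58 + 0 = 92. ✓

4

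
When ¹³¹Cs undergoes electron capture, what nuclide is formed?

Electron capture: mass number changes by +0, atomic number by -1.
A: 131 = 131; Z: 55 − 1 = 54.
Z = 54 is xenon, so the daughter is ¹³¹Xe.

Xe-131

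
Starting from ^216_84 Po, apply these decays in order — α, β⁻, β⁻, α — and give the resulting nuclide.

Pb-208

Start: (A, Z) = (216, 84).
After α: (212, 82).
After β⁻: (212, 83).
After β⁻: (212, 84).
After α: (208, 82).
Z = 82 is lead.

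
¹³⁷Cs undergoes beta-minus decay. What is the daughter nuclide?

Ba-137

Beta-minus decay: mass number changes by +0, atomic number by +1.
A: 137 = 137; Z: 55 + 1 = 56.
Z = 56 is barium, so the daughter is ¹³⁷Ba.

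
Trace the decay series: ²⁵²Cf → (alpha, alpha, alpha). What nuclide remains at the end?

U-240

Start: (A, Z) = (252, 98).
After α: (248, 96).
After α: (244, 94).
After α: (240, 92).
Z = 92 is uranium.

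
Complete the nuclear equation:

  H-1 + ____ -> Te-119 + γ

Conserve mass number: 1 + A = 119 + 0, so A = 118.
Conserve atomic number: 1 + Z = 52 + 0, so Z = 51.
Z = 51 is antimony, so the species is Sb-118.

Sb-118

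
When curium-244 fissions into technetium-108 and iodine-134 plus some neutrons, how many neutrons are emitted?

2

Conserve mass number: 244 = 108 + 134 + k, so k = 244 − 242 = 2.
Check atomic number: 96 = 43 + 53 + 0 = 96. ✓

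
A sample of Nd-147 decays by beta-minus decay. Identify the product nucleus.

Beta-minus decay: mass number changes by +0, atomic number by +1.
A: 147 = 147; Z: 60 + 1 = 61.
Z = 61 is promethium, so the daughter is Pm-147.

Pm-147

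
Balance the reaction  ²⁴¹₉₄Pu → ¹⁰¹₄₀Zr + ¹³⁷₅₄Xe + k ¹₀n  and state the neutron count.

3

Conserve mass number: 241 = 101 + 137 + k, so k = 241 − 238 = 3.
Check atomic number: 94 = 40 + 54 + 0 = 94. ✓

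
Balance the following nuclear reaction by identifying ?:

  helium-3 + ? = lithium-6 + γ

triton

Conserve mass number: 3 + A = 6 + 0, so A = 3.
Conserve atomic number: 2 + Z = 3 + 0, so Z = 1.
A = 3 and Z = 1 is hydrogen-3 — a triton.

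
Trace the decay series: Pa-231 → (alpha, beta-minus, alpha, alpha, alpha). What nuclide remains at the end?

Po-215

Start: (A, Z) = (231, 91).
After α: (227, 89).
After β⁻: (227, 90).
After α: (223, 88).
After α: (219, 86).
After α: (215, 84).
Z = 84 is polonium.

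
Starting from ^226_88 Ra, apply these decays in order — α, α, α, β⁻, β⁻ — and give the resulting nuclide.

Po-214

Start: (A, Z) = (226, 88).
After α: (222, 86).
After α: (218, 84).
After α: (214, 82).
After β⁻: (214, 83).
After β⁻: (214, 84).
Z = 84 is polonium.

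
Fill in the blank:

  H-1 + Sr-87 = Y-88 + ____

gamma ray

Conserve mass number: 1 + 87 = 88 + A, so A = 0.
Conserve atomic number: 1 + 38 = 39 + Z, so Z = 0.
A = 0 and Z = 0 is γ — a gamma ray.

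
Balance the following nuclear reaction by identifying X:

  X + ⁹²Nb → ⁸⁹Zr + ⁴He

Conserve mass number: A + 92 = 89 + 4, so A = 1.
Conserve atomic number: Z + 41 = 40 + 2, so Z = 1.
A = 1 and Z = 1 is ¹H — a proton.

proton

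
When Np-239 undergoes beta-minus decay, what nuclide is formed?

Pu-239

Beta-minus decay: mass number changes by +0, atomic number by +1.
A: 239 = 239; Z: 93 + 1 = 94.
Z = 94 is plutonium, so the daughter is Pu-239.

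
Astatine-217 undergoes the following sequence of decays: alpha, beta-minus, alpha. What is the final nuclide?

Start: (A, Z) = (217, 85).
After α: (213, 83).
After β⁻: (213, 84).
After α: (209, 82).
Z = 82 is lead.

Pb-209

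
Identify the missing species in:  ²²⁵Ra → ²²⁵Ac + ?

Conserve mass number: 225 = 225 + A, so A = 0.
Conserve atomic number: 88 = 89 + Z, so Z = -1.
A = 0 and Z = -1 is e⁻ — a beta-minus particle.

beta-minus particle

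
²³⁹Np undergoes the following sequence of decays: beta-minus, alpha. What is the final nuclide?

U-235

Start: (A, Z) = (239, 93).
After β⁻: (239, 94).
After α: (235, 92).
Z = 92 is uranium.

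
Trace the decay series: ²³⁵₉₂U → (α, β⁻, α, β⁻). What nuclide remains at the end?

Th-227

Start: (A, Z) = (235, 92).
After α: (231, 90).
After β⁻: (231, 91).
After α: (227, 89).
After β⁻: (227, 90).
Z = 90 is thorium.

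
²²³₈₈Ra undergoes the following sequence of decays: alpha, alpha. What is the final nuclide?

Po-215

Start: (A, Z) = (223, 88).
After α: (219, 86).
After α: (215, 84).
Z = 84 is polonium.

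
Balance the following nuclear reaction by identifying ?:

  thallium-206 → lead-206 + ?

Conserve mass number: 206 = 206 + A, so A = 0.
Conserve atomic number: 81 = 82 + Z, so Z = -1.
A = 0 and Z = -1 is e⁻ — a beta-minus particle.

beta-minus particle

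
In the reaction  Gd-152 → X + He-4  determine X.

Conserve mass number: 152 = A + 4, so A = 148.
Conserve atomic number: 64 = Z + 2, so Z = 62.
Z = 62 is samarium, so the species is Sm-148.

Sm-148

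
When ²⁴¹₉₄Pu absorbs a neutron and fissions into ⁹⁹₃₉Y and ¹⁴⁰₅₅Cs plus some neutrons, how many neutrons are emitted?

Conserve mass number: 242 = 99 + 140 + k, so k = 242 − 239 = 3.
Check atomic number: 94 = 39 + 55 + 0 = 94. ✓

3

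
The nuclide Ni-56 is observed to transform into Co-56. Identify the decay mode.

beta-plus decay or electron capture

ΔA = 56 − 56 = 0; ΔZ = 27 − 28 = -1.
A is unchanged and Z drops by 1 — a proton has become a neutron (β⁺ emission or electron capture).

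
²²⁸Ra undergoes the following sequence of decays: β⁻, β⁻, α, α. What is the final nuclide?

Start: (A, Z) = (228, 88).
After β⁻: (228, 89).
After β⁻: (228, 90).
After α: (224, 88).
After α: (220, 86).
Z = 86 is radon.

Rn-220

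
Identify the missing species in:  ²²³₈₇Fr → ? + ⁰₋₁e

Conserve mass number: 223 = A + 0, so A = 223.
Conserve atomic number: 87 = Z − 1, so Z = 88.
Z = 88 is radium, so the species is ²²³₈₈Ra.

Ra-223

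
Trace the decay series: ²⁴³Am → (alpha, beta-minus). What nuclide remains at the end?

Pu-239

Start: (A, Z) = (243, 95).
After α: (239, 93).
After β⁻: (239, 94).
Z = 94 is plutonium.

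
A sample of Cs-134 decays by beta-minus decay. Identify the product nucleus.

Beta-minus decay: mass number changes by +0, atomic number by +1.
A: 134 = 134; Z: 55 + 1 = 56.
Z = 56 is barium, so the daughter is Ba-134.

Ba-134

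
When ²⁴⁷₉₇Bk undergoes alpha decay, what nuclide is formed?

Am-243

Alpha decay: mass number changes by -4, atomic number by -2.
A: 247 − 4 = 243; Z: 97 − 2 = 95.
Z = 95 is americium, so the daughter is ²⁴³₉₅Am.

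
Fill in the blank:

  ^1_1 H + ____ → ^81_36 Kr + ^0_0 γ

Conserve mass number: 1 + A = 81 + 0, so A = 80.
Conserve atomic number: 1 + Z = 36 + 0, so Z = 35.
Z = 35 is bromine, so the species is ^80_35 Br.

Br-80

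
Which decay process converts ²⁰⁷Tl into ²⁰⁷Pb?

beta-minus decay

ΔA = 207 − 207 = 0; ΔZ = 82 − 81 = +1.
A is unchanged and Z rises by 1 — a neutron has become a proton (β⁻ decay).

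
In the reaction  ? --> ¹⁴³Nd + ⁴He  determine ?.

Conserve mass number: A = 143 + 4, so A = 147.
Conserve atomic number: Z = 60 + 2, so Z = 62.
Z = 62 is samarium, so the species is ¹⁴⁷Sm.

Sm-147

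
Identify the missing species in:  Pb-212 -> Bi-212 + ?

Conserve mass number: 212 = 212 + A, so A = 0.
Conserve atomic number: 82 = 83 + Z, so Z = -1.
A = 0 and Z = -1 is e⁻ — a beta-minus particle.

beta-minus particle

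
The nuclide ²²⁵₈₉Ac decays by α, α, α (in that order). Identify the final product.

Bi-213

Start: (A, Z) = (225, 89).
After α: (221, 87).
After α: (217, 85).
After α: (213, 83).
Z = 83 is bismuth.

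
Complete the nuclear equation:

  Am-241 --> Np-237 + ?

alpha particle

Conserve mass number: 241 = 237 + A, so A = 4.
Conserve atomic number: 95 = 93 + Z, so Z = 2.
A = 4 and Z = 2 is He-4 — an alpha particle.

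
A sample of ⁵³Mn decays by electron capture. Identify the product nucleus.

Electron capture: mass number changes by +0, atomic number by -1.
A: 53 = 53; Z: 25 − 1 = 24.
Z = 24 is chromium, so the daughter is ⁵³Cr.

Cr-53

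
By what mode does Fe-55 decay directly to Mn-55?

ΔA = 55 − 55 = 0; ΔZ = 25 − 26 = -1.
A is unchanged and Z drops by 1 — a proton has become a neutron (β⁺ emission or electron capture).

beta-plus decay or electron capture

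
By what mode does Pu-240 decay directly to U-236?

ΔA = 236 − 240 = -4; ΔZ = 92 − 94 = -2.
A drops by 4 and Z drops by 2 — the signature of alpha emission.

alpha decay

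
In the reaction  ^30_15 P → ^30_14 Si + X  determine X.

positron

Conserve mass number: 30 = 30 + A, so A = 0.
Conserve atomic number: 15 = 14 + Z, so Z = 1.
A = 0 and Z = 1 is ^0_1 e — a positron.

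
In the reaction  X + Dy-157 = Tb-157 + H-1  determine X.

neutron

Conserve mass number: A + 157 = 157 + 1, so A = 1.
Conserve atomic number: Z + 66 = 65 + 1, so Z = 0.
A = 1 and Z = 0 is n — a neutron.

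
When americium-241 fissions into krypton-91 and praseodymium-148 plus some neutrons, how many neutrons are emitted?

2

Conserve mass number: 241 = 91 + 148 + k, so k = 241 − 239 = 2.
Check atomic number: 95 = 36 + 59 + 0 = 95. ✓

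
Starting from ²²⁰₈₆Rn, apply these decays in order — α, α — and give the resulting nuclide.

Start: (A, Z) = (220, 86).
After α: (216, 84).
After α: (212, 82).
Z = 82 is lead.

Pb-212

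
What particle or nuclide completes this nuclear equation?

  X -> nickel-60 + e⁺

Cu-60

Conserve mass number: A = 60 + 0, so A = 60.
Conserve atomic number: Z = 28 + 1, so Z = 29.
Z = 29 is copper, so the species is copper-60.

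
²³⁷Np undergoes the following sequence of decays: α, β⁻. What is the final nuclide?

Start: (A, Z) = (237, 93).
After α: (233, 91).
After β⁻: (233, 92).
Z = 92 is uranium.

U-233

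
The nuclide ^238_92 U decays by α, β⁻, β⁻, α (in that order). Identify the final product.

Th-230

Start: (A, Z) = (238, 92).
After α: (234, 90).
After β⁻: (234, 91).
After β⁻: (234, 92).
After α: (230, 90).
Z = 90 is thorium.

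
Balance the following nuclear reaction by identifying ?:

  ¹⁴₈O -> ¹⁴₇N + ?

Conserve mass number: 14 = 14 + A, so A = 0.
Conserve atomic number: 8 = 7 + Z, so Z = 1.
A = 0 and Z = 1 is ⁰₁e — a positron.

positron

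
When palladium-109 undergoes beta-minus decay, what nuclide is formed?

Beta-minus decay: mass number changes by +0, atomic number by +1.
A: 109 = 109; Z: 46 + 1 = 47.
Z = 47 is silver, so the daughter is silver-109.

Ag-109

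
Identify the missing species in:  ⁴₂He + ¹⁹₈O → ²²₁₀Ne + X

neutron

Conserve mass number: 4 + 19 = 22 + A, so A = 1.
Conserve atomic number: 2 + 8 = 10 + Z, so Z = 0.
A = 1 and Z = 0 is ¹₀n — a neutron.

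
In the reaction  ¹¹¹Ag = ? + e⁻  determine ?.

Cd-111

Conserve mass number: 111 = A + 0, so A = 111.
Conserve atomic number: 47 = Z − 1, so Z = 48.
Z = 48 is cadmium, so the species is ¹¹¹Cd.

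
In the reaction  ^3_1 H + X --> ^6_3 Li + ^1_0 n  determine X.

alpha particle

Conserve mass number: 3 + A = 6 + 1, so A = 4.
Conserve atomic number: 1 + Z = 3 + 0, so Z = 2.
A = 4 and Z = 2 is ^4_2 He — an alpha particle.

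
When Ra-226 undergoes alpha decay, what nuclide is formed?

Rn-222

Alpha decay: mass number changes by -4, atomic number by -2.
A: 226 − 4 = 222; Z: 88 − 2 = 86.
Z = 86 is radon, so the daughter is Rn-222.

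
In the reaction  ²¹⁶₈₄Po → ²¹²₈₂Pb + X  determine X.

alpha particle

Conserve mass number: 216 = 212 + A, so A = 4.
Conserve atomic number: 84 = 82 + Z, so Z = 2.
A = 4 and Z = 2 is ⁴₂He — an alpha particle.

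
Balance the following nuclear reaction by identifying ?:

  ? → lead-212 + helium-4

Conserve mass number: A = 212 + 4, so A = 216.
Conserve atomic number: Z = 82 + 2, so Z = 84.
Z = 84 is polonium, so the species is polonium-216.

Po-216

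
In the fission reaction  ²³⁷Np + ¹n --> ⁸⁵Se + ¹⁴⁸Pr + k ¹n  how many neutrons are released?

Conserve mass number: 238 = 85 + 148 + k, so k = 238 − 233 = 5.
Check atomic number: 93 = 34 + 59 + 0 = 93. ✓

5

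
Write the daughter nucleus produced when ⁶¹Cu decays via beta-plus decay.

Beta-plus decay: mass number changes by +0, atomic number by -1.
A: 61 = 61; Z: 29 − 1 = 28.
Z = 28 is nickel, so the daughter is ⁶¹Ni.

Ni-61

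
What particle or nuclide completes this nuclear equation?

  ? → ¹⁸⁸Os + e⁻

Re-188

Conserve mass number: A = 188 + 0, so A = 188.
Conserve atomic number: Z = 76 − 1, so Z = 75.
Z = 75 is rhenium, so the species is ¹⁸⁸Re.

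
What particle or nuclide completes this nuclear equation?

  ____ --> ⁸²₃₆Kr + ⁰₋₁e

Br-82

Conserve mass number: A = 82 + 0, so A = 82.
Conserve atomic number: Z = 36 − 1, so Z = 35.
Z = 35 is bromine, so the species is ⁸²₃₅Br.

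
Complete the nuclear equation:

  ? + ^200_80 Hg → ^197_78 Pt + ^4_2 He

Conserve mass number: A + 200 = 197 + 4, so A = 1.
Conserve atomic number: Z + 80 = 78 + 2, so Z = 0.
A = 1 and Z = 0 is ^1_0 n — a neutron.

neutron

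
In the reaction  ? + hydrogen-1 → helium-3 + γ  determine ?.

Conserve mass number: A + 1 = 3 + 0, so A = 2.
Conserve atomic number: Z + 1 = 2 + 0, so Z = 1.
A = 2 and Z = 1 is hydrogen-2 — a deuteron.

deuteron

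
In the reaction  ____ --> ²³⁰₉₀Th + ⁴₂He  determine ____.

Conserve mass number: A = 230 + 4, so A = 234.
Conserve atomic number: Z = 90 + 2, so Z = 92.
Z = 92 is uranium, so the species is ²³⁴₉₂U.

U-234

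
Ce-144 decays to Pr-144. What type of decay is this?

ΔA = 144 − 144 = 0; ΔZ = 59 − 58 = +1.
A is unchanged and Z rises by 1 — a neutron has become a proton (β⁻ decay).

beta-minus decay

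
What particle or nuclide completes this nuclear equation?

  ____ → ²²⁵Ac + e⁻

Conserve mass number: A = 225 + 0, so A = 225.
Conserve atomic number: Z = 89 − 1, so Z = 88.
Z = 88 is radium, so the species is ²²⁵Ra.

Ra-225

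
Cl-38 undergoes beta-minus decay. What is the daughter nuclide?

Ar-38

Beta-minus decay: mass number changes by +0, atomic number by +1.
A: 38 = 38; Z: 17 + 1 = 18.
Z = 18 is argon, so the daughter is Ar-38.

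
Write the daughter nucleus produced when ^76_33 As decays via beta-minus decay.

Beta-minus decay: mass number changes by +0, atomic number by +1.
A: 76 = 76; Z: 33 + 1 = 34.
Z = 34 is selenium, so the daughter is ^76_34 Se.

Se-76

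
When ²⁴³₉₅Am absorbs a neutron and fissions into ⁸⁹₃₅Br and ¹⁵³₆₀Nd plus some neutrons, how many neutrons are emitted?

Conserve mass number: 244 = 89 + 153 + k, so k = 244 − 242 = 2.
Check atomic number: 95 = 35 + 60 + 0 = 95. ✓

2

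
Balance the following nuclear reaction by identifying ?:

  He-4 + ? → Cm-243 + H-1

Conserve mass number: 4 + A = 243 + 1, so A = 240.
Conserve atomic number: 2 + Z = 96 + 1, so Z = 95.
Z = 95 is americium, so the species is Am-240.

Am-240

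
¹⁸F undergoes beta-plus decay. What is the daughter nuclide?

O-18

Beta-plus decay: mass number changes by +0, atomic number by -1.
A: 18 = 18; Z: 9 − 1 = 8.
Z = 8 is oxygen, so the daughter is ¹⁸O.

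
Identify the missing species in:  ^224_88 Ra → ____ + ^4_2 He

Conserve mass number: 224 = A + 4, so A = 220.
Conserve atomic number: 88 = Z + 2, so Z = 86.
Z = 86 is radon, so the species is ^220_86 Rn.

Rn-220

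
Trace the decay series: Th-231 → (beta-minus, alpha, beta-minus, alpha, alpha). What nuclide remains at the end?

Start: (A, Z) = (231, 90).
After β⁻: (231, 91).
After α: (227, 89).
After β⁻: (227, 90).
After α: (223, 88).
After α: (219, 86).
Z = 86 is radon.

Rn-219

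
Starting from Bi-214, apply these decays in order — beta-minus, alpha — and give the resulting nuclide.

Start: (A, Z) = (214, 83).
After β⁻: (214, 84).
After α: (210, 82).
Z = 82 is lead.

Pb-210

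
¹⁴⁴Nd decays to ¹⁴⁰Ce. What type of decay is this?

alpha decay

ΔA = 140 − 144 = -4; ΔZ = 58 − 60 = -2.
A drops by 4 and Z drops by 2 — the signature of alpha emission.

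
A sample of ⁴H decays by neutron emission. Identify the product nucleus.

H-3

Neutron emission: mass number changes by -1, atomic number by +0.
A: 4 − 1 = 3; Z: 1 = 1.
Z = 1 is hydrogen, so the daughter is ³H.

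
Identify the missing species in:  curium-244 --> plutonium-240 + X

Conserve mass number: 244 = 240 + A, so A = 4.
Conserve atomic number: 96 = 94 + Z, so Z = 2.
A = 4 and Z = 2 is helium-4 — an alpha particle.

alpha particle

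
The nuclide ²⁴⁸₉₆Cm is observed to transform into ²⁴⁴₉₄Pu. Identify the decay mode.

alpha decay

ΔA = 244 − 248 = -4; ΔZ = 94 − 96 = -2.
A drops by 4 and Z drops by 2 — the signature of alpha emission.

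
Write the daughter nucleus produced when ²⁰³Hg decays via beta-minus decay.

Beta-minus decay: mass number changes by +0, atomic number by +1.
A: 203 = 203; Z: 80 + 1 = 81.
Z = 81 is thallium, so the daughter is ²⁰³Tl.

Tl-203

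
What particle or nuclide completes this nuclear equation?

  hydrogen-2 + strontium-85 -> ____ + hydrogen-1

Sr-86

Conserve mass number: 2 + 85 = A + 1, so A = 86.
Conserve atomic number: 1 + 38 = Z + 1, so Z = 38.
Z = 38 is strontium, so the species is strontium-86.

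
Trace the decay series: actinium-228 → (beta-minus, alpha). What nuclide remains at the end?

Ra-224

Start: (A, Z) = (228, 89).
After β⁻: (228, 90).
After α: (224, 88).
Z = 88 is radium.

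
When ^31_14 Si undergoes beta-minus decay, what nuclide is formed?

Beta-minus decay: mass number changes by +0, atomic number by +1.
A: 31 = 31; Z: 14 + 1 = 15.
Z = 15 is phosphorus, so the daughter is ^31_15 P.

P-31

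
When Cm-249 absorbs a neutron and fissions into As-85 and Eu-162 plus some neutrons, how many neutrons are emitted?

Conserve mass number: 250 = 85 + 162 + k, so k = 250 − 247 = 3.
Check atomic number: 96 = 33 + 63 + 0 = 96. ✓

3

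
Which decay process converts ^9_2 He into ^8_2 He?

neutron emission

ΔA = 8 − 9 = -1; ΔZ = 2 − 2 = +0.
A drops by 1 with Z unchanged — a neutron was emitted.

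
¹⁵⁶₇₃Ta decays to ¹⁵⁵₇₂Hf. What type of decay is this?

proton emission

ΔA = 155 − 156 = -1; ΔZ = 72 − 73 = -1.
A drops by 1 and Z drops by 1 — a proton was emitted.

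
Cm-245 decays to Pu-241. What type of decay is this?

alpha decay

ΔA = 241 − 245 = -4; ΔZ = 94 − 96 = -2.
A drops by 4 and Z drops by 2 — the signature of alpha emission.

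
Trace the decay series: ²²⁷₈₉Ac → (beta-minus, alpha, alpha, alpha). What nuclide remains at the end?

Po-215

Start: (A, Z) = (227, 89).
After β⁻: (227, 90).
After α: (223, 88).
After α: (219, 86).
After α: (215, 84).
Z = 84 is polonium.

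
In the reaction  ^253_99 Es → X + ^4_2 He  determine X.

Bk-249

Conserve mass number: 253 = A + 4, so A = 249.
Conserve atomic number: 99 = Z + 2, so Z = 97.
Z = 97 is berkelium, so the species is ^249_97 Bk.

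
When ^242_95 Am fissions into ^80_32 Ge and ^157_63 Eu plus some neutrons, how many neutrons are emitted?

5

Conserve mass number: 242 = 80 + 157 + k, so k = 242 − 237 = 5.
Check atomic number: 95 = 32 + 63 + 0 = 95. ✓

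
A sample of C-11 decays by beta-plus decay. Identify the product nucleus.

B-11

Beta-plus decay: mass number changes by +0, atomic number by -1.
A: 11 = 11; Z: 6 − 1 = 5.
Z = 5 is boron, so the daughter is B-11.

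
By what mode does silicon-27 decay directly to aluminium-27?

ΔA = 27 − 27 = 0; ΔZ = 13 − 14 = -1.
A is unchanged and Z drops by 1 — a proton has become a neutron (β⁺ emission or electron capture).

beta-plus decay or electron capture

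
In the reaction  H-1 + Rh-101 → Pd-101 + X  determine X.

Conserve mass number: 1 + 101 = 101 + A, so A = 1.
Conserve atomic number: 1 + 45 = 46 + Z, so Z = 0.
A = 1 and Z = 0 is n — a neutron.

neutron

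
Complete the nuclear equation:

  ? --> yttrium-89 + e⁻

Sr-89

Conserve mass number: A = 89 + 0, so A = 89.
Conserve atomic number: Z = 39 − 1, so Z = 38.
Z = 38 is strontium, so the species is strontium-89.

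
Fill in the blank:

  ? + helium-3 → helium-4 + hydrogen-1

Conserve mass number: A + 3 = 4 + 1, so A = 2.
Conserve atomic number: Z + 2 = 2 + 1, so Z = 1.
A = 2 and Z = 1 is hydrogen-2 — a deuteron.

deuteron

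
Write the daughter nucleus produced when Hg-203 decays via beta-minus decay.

Tl-203

Beta-minus decay: mass number changes by +0, atomic number by +1.
A: 203 = 203; Z: 80 + 1 = 81.
Z = 81 is thallium, so the daughter is Tl-203.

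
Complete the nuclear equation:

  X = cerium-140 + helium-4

Conserve mass number: A = 140 + 4, so A = 144.
Conserve atomic number: Z = 58 + 2, so Z = 60.
Z = 60 is neodymium, so the species is neodymium-144.

Nd-144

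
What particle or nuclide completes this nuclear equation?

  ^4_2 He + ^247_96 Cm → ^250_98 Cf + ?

Conserve mass number: 4 + 247 = 250 + A, so A = 1.
Conserve atomic number: 2 + 96 = 98 + Z, so Z = 0.
A = 1 and Z = 0 is ^1_0 n — a neutron.

neutron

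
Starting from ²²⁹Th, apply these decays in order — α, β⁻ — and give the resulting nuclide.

Start: (A, Z) = (229, 90).
After α: (225, 88).
After β⁻: (225, 89).
Z = 89 is actinium.

Ac-225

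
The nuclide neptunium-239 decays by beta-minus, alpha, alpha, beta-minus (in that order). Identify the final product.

Pa-231

Start: (A, Z) = (239, 93).
After β⁻: (239, 94).
After α: (235, 92).
After α: (231, 90).
After β⁻: (231, 91).
Z = 91 is protactinium.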